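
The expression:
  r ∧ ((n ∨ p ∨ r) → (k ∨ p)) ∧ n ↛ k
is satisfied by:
  {r: True, p: True, n: True, k: False}


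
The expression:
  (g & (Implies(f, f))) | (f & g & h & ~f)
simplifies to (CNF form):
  g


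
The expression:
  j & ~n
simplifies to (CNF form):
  j & ~n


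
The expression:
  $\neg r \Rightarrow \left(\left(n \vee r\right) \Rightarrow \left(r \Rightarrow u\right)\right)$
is always true.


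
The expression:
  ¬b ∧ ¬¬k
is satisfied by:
  {k: True, b: False}


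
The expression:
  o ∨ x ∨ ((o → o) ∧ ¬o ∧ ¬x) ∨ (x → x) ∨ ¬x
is always true.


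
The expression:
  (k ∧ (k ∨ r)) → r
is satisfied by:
  {r: True, k: False}
  {k: False, r: False}
  {k: True, r: True}


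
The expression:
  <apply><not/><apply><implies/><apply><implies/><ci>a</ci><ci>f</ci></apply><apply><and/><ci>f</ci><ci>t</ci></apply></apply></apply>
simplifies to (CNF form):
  <apply><and/><apply><or/><ci>f</ci><apply><not/><ci>a</ci></apply></apply><apply><or/><ci>f</ci><apply><not/><ci>f</ci></apply></apply><apply><or/><apply><not/><ci>a</ci></apply><apply><not/><ci>t</ci></apply></apply><apply><or/><apply><not/><ci>f</ci></apply><apply><not/><ci>t</ci></apply></apply></apply>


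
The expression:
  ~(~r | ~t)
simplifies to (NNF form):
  r & t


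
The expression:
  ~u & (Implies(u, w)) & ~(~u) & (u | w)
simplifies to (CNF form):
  False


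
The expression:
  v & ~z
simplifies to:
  v & ~z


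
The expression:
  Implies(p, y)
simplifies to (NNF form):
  y | ~p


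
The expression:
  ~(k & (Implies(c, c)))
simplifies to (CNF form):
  ~k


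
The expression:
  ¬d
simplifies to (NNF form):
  ¬d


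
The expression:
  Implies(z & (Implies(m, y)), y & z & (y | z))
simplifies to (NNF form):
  m | y | ~z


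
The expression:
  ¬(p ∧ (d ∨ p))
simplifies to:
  ¬p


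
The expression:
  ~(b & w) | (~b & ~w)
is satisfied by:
  {w: False, b: False}
  {b: True, w: False}
  {w: True, b: False}


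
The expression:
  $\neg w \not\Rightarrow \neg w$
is never true.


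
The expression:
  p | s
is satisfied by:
  {p: True, s: True}
  {p: True, s: False}
  {s: True, p: False}


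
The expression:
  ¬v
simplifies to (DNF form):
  ¬v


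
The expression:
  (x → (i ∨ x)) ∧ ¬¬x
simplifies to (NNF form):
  x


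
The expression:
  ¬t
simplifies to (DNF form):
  ¬t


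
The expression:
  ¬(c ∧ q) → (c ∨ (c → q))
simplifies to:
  True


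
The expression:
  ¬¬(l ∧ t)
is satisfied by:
  {t: True, l: True}


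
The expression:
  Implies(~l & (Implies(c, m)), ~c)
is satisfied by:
  {l: True, m: False, c: False}
  {m: False, c: False, l: False}
  {c: True, l: True, m: False}
  {c: True, m: False, l: False}
  {l: True, m: True, c: False}
  {m: True, l: False, c: False}
  {c: True, m: True, l: True}


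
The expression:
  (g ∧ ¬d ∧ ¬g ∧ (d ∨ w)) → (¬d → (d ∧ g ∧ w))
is always true.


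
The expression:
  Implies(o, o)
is always true.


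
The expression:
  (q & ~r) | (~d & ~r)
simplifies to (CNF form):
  ~r & (q | ~d)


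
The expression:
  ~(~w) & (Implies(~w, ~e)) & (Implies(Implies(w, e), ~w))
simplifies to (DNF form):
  w & ~e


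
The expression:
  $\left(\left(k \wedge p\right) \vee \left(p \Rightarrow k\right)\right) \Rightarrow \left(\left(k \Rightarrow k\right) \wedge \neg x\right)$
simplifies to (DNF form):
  $\left(p \wedge \neg k\right) \vee \neg x$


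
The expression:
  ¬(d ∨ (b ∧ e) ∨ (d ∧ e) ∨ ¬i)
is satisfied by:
  {i: True, d: False, e: False, b: False}
  {b: True, i: True, d: False, e: False}
  {e: True, i: True, d: False, b: False}


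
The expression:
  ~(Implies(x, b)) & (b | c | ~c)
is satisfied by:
  {x: True, b: False}


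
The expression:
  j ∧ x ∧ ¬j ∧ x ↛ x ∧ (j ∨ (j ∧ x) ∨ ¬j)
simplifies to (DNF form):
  False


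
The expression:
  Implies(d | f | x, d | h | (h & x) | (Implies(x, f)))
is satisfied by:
  {f: True, d: True, h: True, x: False}
  {f: True, d: True, x: False, h: False}
  {f: True, h: True, x: False, d: False}
  {f: True, x: False, h: False, d: False}
  {d: True, h: True, x: False, f: False}
  {d: True, x: False, h: False, f: False}
  {h: True, d: False, x: False, f: False}
  {d: False, x: False, h: False, f: False}
  {d: True, f: True, x: True, h: True}
  {d: True, f: True, x: True, h: False}
  {f: True, x: True, h: True, d: False}
  {f: True, x: True, d: False, h: False}
  {h: True, x: True, d: True, f: False}
  {x: True, d: True, f: False, h: False}
  {x: True, h: True, f: False, d: False}


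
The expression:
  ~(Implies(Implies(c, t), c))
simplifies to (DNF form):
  ~c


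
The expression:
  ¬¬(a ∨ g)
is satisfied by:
  {a: True, g: True}
  {a: True, g: False}
  {g: True, a: False}


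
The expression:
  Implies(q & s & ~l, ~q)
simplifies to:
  l | ~q | ~s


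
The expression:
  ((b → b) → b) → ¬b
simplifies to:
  ¬b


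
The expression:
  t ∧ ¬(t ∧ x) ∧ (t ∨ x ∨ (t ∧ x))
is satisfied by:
  {t: True, x: False}


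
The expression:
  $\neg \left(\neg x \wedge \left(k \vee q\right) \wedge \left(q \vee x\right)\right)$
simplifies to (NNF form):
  $x \vee \neg q$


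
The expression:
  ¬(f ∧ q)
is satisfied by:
  {q: False, f: False}
  {f: True, q: False}
  {q: True, f: False}


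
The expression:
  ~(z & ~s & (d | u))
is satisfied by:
  {s: True, u: False, z: False, d: False}
  {d: True, s: True, u: False, z: False}
  {s: True, u: True, d: False, z: False}
  {d: True, s: True, u: True, z: False}
  {d: False, u: False, s: False, z: False}
  {d: True, u: False, s: False, z: False}
  {u: True, d: False, s: False, z: False}
  {d: True, u: True, s: False, z: False}
  {z: True, s: True, d: False, u: False}
  {z: True, d: True, s: True, u: False}
  {z: True, s: True, u: True, d: False}
  {z: True, d: True, s: True, u: True}
  {z: True, d: False, u: False, s: False}


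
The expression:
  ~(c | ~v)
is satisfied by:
  {v: True, c: False}


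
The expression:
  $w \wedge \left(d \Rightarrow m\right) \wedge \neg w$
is never true.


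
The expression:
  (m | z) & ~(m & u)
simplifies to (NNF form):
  (m & ~u) | (z & ~m)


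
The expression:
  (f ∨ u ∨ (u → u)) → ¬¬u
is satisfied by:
  {u: True}


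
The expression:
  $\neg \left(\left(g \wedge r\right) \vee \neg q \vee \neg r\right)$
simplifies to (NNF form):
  $q \wedge r \wedge \neg g$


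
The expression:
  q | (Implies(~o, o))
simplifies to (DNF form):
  o | q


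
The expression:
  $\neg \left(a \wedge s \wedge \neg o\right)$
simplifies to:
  $o \vee \neg a \vee \neg s$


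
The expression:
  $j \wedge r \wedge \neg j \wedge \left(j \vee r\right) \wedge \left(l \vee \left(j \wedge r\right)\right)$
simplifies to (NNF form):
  $\text{False}$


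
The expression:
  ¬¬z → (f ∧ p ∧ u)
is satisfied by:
  {p: True, f: True, u: True, z: False}
  {p: True, f: True, u: False, z: False}
  {p: True, u: True, f: False, z: False}
  {p: True, u: False, f: False, z: False}
  {f: True, u: True, p: False, z: False}
  {f: True, u: False, p: False, z: False}
  {u: True, p: False, f: False, z: False}
  {u: False, p: False, f: False, z: False}
  {z: True, p: True, f: True, u: True}


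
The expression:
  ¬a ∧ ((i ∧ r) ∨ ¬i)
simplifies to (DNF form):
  (r ∧ ¬a) ∨ (¬a ∧ ¬i)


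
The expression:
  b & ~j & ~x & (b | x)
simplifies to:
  b & ~j & ~x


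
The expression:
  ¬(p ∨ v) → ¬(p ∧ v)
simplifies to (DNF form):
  True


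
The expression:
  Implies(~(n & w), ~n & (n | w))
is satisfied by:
  {w: True}


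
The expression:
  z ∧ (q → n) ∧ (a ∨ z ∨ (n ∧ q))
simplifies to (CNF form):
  z ∧ (n ∨ ¬q)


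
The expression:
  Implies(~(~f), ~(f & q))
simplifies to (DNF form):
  ~f | ~q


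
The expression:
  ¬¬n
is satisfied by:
  {n: True}


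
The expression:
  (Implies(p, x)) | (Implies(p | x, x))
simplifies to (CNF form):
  x | ~p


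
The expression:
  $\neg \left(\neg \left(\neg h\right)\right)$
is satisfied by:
  {h: False}


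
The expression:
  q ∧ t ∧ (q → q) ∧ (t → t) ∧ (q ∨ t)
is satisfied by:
  {t: True, q: True}


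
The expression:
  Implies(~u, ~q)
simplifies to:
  u | ~q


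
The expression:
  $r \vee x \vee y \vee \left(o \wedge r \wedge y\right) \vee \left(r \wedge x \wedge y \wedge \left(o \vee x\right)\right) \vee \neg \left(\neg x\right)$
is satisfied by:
  {r: True, y: True, x: True}
  {r: True, y: True, x: False}
  {r: True, x: True, y: False}
  {r: True, x: False, y: False}
  {y: True, x: True, r: False}
  {y: True, x: False, r: False}
  {x: True, y: False, r: False}


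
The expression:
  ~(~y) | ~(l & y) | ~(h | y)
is always true.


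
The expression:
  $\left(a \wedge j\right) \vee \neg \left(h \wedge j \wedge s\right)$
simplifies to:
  $a \vee \neg h \vee \neg j \vee \neg s$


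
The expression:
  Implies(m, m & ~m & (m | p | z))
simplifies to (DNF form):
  ~m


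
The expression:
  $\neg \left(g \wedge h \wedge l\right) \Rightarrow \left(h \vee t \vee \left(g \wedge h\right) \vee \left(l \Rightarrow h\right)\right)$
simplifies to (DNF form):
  $h \vee t \vee \neg l$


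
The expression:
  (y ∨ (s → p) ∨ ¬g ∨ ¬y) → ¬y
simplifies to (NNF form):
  ¬y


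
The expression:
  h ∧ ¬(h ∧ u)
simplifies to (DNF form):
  h ∧ ¬u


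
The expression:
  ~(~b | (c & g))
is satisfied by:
  {b: True, g: False, c: False}
  {b: True, c: True, g: False}
  {b: True, g: True, c: False}


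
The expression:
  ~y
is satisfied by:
  {y: False}


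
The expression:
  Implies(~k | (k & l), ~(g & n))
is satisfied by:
  {k: True, l: False, g: False, n: False}
  {k: False, l: False, g: False, n: False}
  {k: True, l: True, g: False, n: False}
  {l: True, k: False, g: False, n: False}
  {n: True, k: True, l: False, g: False}
  {n: True, k: False, l: False, g: False}
  {n: True, k: True, l: True, g: False}
  {n: True, l: True, k: False, g: False}
  {g: True, k: True, n: False, l: False}
  {g: True, n: False, l: False, k: False}
  {k: True, g: True, l: True, n: False}
  {g: True, l: True, n: False, k: False}
  {k: True, g: True, n: True, l: False}


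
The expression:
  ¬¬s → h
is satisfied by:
  {h: True, s: False}
  {s: False, h: False}
  {s: True, h: True}


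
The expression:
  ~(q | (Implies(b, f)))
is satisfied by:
  {b: True, q: False, f: False}


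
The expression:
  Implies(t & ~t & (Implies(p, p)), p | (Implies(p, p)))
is always true.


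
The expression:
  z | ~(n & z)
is always true.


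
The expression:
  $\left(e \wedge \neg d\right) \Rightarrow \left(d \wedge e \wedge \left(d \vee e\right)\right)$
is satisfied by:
  {d: True, e: False}
  {e: False, d: False}
  {e: True, d: True}


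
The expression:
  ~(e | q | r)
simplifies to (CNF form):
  ~e & ~q & ~r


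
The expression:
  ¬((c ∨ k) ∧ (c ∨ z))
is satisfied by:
  {k: False, c: False, z: False}
  {z: True, k: False, c: False}
  {k: True, z: False, c: False}


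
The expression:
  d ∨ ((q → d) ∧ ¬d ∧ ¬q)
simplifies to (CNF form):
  d ∨ ¬q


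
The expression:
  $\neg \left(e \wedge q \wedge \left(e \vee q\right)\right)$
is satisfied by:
  {e: False, q: False}
  {q: True, e: False}
  {e: True, q: False}


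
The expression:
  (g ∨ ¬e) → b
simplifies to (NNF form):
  b ∨ (e ∧ ¬g)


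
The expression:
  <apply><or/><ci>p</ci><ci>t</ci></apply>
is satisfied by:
  {t: True, p: True}
  {t: True, p: False}
  {p: True, t: False}


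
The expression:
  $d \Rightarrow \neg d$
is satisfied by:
  {d: False}


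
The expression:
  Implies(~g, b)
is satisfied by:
  {b: True, g: True}
  {b: True, g: False}
  {g: True, b: False}


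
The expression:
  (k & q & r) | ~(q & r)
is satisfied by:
  {k: True, q: False, r: False}
  {q: False, r: False, k: False}
  {r: True, k: True, q: False}
  {r: True, q: False, k: False}
  {k: True, q: True, r: False}
  {q: True, k: False, r: False}
  {r: True, q: True, k: True}


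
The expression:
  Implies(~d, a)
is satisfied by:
  {a: True, d: True}
  {a: True, d: False}
  {d: True, a: False}


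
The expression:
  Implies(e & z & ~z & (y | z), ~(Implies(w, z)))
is always true.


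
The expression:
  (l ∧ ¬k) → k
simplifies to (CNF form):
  k ∨ ¬l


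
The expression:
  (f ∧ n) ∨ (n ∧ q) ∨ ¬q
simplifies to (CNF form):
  n ∨ ¬q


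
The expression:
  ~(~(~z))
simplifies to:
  ~z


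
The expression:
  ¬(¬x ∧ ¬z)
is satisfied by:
  {x: True, z: True}
  {x: True, z: False}
  {z: True, x: False}


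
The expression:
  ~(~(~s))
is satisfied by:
  {s: False}


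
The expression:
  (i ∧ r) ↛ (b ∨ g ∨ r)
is never true.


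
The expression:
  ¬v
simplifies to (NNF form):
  ¬v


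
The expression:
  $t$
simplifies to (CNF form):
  $t$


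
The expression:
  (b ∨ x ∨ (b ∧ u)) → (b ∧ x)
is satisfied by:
  {b: False, x: False}
  {x: True, b: True}


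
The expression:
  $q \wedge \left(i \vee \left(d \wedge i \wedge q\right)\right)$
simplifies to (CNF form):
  $i \wedge q$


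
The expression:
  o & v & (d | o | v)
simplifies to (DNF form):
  o & v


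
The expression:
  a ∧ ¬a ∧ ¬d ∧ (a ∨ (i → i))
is never true.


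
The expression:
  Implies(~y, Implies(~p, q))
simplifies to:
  p | q | y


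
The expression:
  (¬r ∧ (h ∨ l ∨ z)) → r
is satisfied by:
  {r: True, h: False, z: False, l: False}
  {r: True, l: True, h: False, z: False}
  {r: True, z: True, h: False, l: False}
  {r: True, l: True, z: True, h: False}
  {r: True, h: True, z: False, l: False}
  {r: True, l: True, h: True, z: False}
  {r: True, z: True, h: True, l: False}
  {r: True, l: True, z: True, h: True}
  {l: False, h: False, z: False, r: False}


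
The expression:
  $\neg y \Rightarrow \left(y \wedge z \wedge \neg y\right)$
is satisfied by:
  {y: True}


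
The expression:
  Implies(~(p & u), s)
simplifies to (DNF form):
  s | (p & u)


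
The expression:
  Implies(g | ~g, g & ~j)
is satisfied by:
  {g: True, j: False}


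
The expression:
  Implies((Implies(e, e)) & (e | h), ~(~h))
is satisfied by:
  {h: True, e: False}
  {e: False, h: False}
  {e: True, h: True}


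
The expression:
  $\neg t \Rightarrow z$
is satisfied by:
  {t: True, z: True}
  {t: True, z: False}
  {z: True, t: False}


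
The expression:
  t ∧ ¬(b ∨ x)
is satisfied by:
  {t: True, x: False, b: False}


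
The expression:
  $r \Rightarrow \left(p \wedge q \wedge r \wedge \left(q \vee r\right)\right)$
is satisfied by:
  {q: True, p: True, r: False}
  {q: True, p: False, r: False}
  {p: True, q: False, r: False}
  {q: False, p: False, r: False}
  {r: True, q: True, p: True}


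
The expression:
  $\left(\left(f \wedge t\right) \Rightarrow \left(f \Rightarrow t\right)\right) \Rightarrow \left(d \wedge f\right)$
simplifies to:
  $d \wedge f$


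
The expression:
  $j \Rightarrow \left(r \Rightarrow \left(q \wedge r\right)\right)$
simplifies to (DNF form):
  $q \vee \neg j \vee \neg r$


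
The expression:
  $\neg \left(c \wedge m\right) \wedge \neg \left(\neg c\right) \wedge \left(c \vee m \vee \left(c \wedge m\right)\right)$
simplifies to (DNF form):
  $c \wedge \neg m$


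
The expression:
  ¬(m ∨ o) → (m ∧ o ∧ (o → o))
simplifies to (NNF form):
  m ∨ o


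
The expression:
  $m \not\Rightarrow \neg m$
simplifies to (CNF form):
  $m$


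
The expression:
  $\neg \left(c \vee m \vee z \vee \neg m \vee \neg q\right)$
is never true.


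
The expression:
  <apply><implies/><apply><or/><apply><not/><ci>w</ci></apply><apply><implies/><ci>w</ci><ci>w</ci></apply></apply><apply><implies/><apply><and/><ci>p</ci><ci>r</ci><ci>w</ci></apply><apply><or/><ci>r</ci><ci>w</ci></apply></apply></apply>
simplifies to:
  <true/>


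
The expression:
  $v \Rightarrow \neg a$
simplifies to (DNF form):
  $\neg a \vee \neg v$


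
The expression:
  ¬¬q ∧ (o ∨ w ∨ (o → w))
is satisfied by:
  {q: True}


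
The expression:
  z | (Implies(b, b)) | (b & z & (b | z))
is always true.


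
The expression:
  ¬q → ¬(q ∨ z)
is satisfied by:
  {q: True, z: False}
  {z: False, q: False}
  {z: True, q: True}


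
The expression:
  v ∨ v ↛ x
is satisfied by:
  {v: True}


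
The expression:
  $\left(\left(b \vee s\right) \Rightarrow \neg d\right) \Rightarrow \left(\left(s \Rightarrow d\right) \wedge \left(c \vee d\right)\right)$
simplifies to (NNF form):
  $d \vee \left(c \wedge \neg s\right)$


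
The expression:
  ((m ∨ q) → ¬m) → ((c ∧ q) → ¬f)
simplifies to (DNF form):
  m ∨ ¬c ∨ ¬f ∨ ¬q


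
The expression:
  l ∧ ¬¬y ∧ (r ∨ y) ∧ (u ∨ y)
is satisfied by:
  {y: True, l: True}


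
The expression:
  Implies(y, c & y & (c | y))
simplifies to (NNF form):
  c | ~y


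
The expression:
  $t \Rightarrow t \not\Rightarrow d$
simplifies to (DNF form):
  $\neg d \vee \neg t$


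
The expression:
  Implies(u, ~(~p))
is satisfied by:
  {p: True, u: False}
  {u: False, p: False}
  {u: True, p: True}


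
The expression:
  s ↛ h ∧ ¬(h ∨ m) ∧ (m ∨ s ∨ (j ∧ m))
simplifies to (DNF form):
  s ∧ ¬h ∧ ¬m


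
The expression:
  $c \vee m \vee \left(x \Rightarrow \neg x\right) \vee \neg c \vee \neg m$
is always true.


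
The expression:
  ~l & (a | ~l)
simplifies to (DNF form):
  ~l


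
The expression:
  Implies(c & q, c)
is always true.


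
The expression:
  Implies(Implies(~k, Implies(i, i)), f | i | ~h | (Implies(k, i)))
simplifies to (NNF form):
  f | i | ~h | ~k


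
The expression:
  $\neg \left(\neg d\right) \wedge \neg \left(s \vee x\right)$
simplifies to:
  $d \wedge \neg s \wedge \neg x$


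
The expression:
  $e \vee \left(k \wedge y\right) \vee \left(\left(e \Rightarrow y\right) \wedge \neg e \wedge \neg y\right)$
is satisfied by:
  {k: True, e: True, y: False}
  {k: True, e: False, y: False}
  {e: True, k: False, y: False}
  {k: False, e: False, y: False}
  {y: True, k: True, e: True}
  {y: True, k: True, e: False}
  {y: True, e: True, k: False}


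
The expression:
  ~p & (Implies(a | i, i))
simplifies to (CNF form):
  ~p & (i | ~a)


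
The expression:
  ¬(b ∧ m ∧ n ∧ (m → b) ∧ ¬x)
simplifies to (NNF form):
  x ∨ ¬b ∨ ¬m ∨ ¬n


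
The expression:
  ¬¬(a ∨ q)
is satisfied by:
  {a: True, q: True}
  {a: True, q: False}
  {q: True, a: False}


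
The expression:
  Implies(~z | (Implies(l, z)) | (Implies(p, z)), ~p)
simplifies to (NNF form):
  ~p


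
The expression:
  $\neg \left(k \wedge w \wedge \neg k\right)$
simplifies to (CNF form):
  $\text{True}$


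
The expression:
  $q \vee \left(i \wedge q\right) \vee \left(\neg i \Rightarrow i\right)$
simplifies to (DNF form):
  $i \vee q$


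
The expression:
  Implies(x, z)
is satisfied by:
  {z: True, x: False}
  {x: False, z: False}
  {x: True, z: True}


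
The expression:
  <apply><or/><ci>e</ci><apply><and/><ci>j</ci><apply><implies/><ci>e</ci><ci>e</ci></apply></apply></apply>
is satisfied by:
  {e: True, j: True}
  {e: True, j: False}
  {j: True, e: False}


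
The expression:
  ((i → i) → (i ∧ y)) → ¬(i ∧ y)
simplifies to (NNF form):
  ¬i ∨ ¬y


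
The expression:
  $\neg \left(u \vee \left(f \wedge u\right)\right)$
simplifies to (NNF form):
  $\neg u$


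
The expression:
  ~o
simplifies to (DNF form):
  ~o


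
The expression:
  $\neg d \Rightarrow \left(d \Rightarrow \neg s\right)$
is always true.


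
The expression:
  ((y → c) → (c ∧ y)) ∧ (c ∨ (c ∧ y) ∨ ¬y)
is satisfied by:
  {c: True, y: True}


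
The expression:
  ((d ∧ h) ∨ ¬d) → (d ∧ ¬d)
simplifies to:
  d ∧ ¬h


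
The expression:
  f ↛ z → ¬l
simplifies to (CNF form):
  z ∨ ¬f ∨ ¬l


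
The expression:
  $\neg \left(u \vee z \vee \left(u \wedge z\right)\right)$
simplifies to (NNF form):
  $\neg u \wedge \neg z$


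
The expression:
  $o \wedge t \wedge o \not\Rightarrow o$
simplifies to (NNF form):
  $\text{False}$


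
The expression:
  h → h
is always true.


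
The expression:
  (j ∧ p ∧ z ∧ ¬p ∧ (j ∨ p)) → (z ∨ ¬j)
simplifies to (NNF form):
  True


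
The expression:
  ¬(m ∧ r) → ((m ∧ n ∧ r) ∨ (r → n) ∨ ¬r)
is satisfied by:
  {n: True, m: True, r: False}
  {n: True, m: False, r: False}
  {m: True, n: False, r: False}
  {n: False, m: False, r: False}
  {r: True, n: True, m: True}
  {r: True, n: True, m: False}
  {r: True, m: True, n: False}


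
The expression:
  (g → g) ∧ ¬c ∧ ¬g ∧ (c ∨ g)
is never true.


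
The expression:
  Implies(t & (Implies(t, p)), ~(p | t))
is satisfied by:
  {p: False, t: False}
  {t: True, p: False}
  {p: True, t: False}


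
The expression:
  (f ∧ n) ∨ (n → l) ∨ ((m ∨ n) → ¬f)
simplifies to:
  True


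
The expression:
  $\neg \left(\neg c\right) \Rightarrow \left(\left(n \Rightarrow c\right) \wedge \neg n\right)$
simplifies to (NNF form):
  $\neg c \vee \neg n$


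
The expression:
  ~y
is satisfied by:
  {y: False}


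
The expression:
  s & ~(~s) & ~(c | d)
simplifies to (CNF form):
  s & ~c & ~d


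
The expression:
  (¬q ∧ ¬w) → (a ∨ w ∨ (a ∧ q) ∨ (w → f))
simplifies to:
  True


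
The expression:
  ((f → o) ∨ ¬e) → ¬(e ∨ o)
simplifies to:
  ¬o ∧ (f ∨ ¬e)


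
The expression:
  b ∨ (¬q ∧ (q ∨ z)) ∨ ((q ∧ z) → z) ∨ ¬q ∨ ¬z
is always true.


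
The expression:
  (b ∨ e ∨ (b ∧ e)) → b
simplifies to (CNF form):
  b ∨ ¬e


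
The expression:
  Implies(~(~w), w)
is always true.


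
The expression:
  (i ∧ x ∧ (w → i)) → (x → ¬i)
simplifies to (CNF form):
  ¬i ∨ ¬x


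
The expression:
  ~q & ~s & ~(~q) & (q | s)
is never true.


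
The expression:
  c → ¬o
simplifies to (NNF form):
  ¬c ∨ ¬o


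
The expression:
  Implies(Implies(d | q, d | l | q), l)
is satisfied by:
  {l: True}


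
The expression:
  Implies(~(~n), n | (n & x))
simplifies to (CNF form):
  True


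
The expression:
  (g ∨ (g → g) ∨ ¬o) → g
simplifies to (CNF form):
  g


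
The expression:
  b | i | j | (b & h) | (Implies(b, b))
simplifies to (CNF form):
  True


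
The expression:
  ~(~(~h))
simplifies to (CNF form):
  ~h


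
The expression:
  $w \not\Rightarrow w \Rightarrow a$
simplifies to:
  $\text{True}$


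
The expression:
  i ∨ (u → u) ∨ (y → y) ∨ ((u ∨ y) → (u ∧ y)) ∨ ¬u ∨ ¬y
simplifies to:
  True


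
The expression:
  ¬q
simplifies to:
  ¬q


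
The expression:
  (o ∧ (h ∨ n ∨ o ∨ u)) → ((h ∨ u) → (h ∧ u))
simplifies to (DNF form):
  (h ∧ u) ∨ (¬h ∧ ¬u) ∨ ¬o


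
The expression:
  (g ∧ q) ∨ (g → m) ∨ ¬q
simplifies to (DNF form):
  True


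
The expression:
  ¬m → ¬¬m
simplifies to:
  m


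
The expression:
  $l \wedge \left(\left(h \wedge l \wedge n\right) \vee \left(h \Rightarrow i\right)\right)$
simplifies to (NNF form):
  $l \wedge \left(i \vee n \vee \neg h\right)$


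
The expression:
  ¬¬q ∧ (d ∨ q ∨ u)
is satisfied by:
  {q: True}


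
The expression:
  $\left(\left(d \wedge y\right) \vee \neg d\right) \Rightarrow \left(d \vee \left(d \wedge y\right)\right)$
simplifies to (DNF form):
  $d$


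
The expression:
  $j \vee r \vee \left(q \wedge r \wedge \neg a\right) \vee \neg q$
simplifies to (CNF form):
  $j \vee r \vee \neg q$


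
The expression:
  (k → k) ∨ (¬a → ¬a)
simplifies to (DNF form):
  True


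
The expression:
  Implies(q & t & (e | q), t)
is always true.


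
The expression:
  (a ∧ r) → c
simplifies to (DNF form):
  c ∨ ¬a ∨ ¬r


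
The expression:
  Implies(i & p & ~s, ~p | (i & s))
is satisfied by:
  {s: True, p: False, i: False}
  {p: False, i: False, s: False}
  {i: True, s: True, p: False}
  {i: True, p: False, s: False}
  {s: True, p: True, i: False}
  {p: True, s: False, i: False}
  {i: True, p: True, s: True}


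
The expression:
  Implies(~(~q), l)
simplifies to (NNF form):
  l | ~q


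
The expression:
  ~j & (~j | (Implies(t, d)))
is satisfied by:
  {j: False}


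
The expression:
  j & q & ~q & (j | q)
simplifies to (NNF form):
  False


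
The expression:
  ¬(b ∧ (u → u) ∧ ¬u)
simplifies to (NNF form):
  u ∨ ¬b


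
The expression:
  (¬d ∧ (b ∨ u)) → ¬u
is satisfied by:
  {d: True, u: False}
  {u: False, d: False}
  {u: True, d: True}


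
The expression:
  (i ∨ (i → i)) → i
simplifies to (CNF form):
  i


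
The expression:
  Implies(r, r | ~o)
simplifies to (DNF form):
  True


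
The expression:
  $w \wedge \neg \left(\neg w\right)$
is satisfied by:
  {w: True}


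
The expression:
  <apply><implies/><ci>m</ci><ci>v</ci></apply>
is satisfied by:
  {v: True, m: False}
  {m: False, v: False}
  {m: True, v: True}


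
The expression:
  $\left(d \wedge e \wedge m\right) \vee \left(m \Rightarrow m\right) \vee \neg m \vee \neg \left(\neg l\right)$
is always true.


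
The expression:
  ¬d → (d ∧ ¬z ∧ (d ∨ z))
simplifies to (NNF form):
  d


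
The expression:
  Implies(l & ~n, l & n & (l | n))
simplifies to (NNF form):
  n | ~l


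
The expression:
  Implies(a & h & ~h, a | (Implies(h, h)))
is always true.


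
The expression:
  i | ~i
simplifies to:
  True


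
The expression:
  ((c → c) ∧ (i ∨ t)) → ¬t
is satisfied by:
  {t: False}


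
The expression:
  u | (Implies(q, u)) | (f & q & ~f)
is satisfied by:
  {u: True, q: False}
  {q: False, u: False}
  {q: True, u: True}


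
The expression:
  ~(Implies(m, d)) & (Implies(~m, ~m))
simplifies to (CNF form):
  m & ~d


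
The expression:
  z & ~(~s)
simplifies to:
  s & z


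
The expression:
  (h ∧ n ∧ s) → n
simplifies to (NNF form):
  True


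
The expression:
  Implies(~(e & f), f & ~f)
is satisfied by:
  {e: True, f: True}


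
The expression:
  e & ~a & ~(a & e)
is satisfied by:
  {e: True, a: False}


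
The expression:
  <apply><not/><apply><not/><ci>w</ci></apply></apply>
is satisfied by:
  {w: True}


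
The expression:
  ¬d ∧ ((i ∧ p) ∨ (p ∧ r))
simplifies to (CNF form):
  p ∧ ¬d ∧ (i ∨ r)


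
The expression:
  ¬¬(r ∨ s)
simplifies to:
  r ∨ s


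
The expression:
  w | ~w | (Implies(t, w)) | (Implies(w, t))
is always true.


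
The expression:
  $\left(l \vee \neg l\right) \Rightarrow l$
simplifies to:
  $l$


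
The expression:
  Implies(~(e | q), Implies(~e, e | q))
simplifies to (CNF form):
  e | q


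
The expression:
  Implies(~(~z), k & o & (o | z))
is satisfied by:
  {k: True, o: True, z: False}
  {k: True, o: False, z: False}
  {o: True, k: False, z: False}
  {k: False, o: False, z: False}
  {k: True, z: True, o: True}


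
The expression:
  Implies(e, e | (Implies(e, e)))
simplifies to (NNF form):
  True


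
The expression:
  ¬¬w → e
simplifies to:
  e ∨ ¬w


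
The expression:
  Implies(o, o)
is always true.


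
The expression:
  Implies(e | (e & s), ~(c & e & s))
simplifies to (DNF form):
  ~c | ~e | ~s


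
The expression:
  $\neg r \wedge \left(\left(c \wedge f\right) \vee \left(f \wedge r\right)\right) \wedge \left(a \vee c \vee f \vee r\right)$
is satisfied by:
  {c: True, f: True, r: False}


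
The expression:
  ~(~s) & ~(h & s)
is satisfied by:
  {s: True, h: False}


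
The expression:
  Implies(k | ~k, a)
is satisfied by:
  {a: True}


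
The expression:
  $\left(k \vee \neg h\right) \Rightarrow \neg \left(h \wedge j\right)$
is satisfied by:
  {h: False, k: False, j: False}
  {j: True, h: False, k: False}
  {k: True, h: False, j: False}
  {j: True, k: True, h: False}
  {h: True, j: False, k: False}
  {j: True, h: True, k: False}
  {k: True, h: True, j: False}


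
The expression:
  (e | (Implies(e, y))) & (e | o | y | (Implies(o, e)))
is always true.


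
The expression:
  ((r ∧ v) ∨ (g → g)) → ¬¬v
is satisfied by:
  {v: True}


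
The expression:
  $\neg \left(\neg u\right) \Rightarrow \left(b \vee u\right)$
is always true.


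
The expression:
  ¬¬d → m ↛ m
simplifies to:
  ¬d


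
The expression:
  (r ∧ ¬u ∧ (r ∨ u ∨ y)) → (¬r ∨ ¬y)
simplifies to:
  u ∨ ¬r ∨ ¬y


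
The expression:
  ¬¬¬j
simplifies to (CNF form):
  ¬j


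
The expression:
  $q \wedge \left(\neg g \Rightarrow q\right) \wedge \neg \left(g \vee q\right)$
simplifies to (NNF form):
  $\text{False}$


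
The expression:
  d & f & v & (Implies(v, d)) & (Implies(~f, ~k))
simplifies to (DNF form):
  d & f & v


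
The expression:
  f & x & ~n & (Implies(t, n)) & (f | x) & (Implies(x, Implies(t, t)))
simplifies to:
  f & x & ~n & ~t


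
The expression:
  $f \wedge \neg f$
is never true.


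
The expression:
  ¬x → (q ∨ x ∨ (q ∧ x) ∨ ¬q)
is always true.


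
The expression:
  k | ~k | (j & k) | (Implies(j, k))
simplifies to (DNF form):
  True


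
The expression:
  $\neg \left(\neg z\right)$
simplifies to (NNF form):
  $z$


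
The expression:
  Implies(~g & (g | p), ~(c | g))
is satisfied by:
  {g: True, p: False, c: False}
  {p: False, c: False, g: False}
  {g: True, c: True, p: False}
  {c: True, p: False, g: False}
  {g: True, p: True, c: False}
  {p: True, g: False, c: False}
  {g: True, c: True, p: True}


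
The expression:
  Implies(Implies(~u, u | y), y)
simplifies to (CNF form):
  y | ~u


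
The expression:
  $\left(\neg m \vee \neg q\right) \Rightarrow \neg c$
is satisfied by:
  {m: True, q: True, c: False}
  {m: True, q: False, c: False}
  {q: True, m: False, c: False}
  {m: False, q: False, c: False}
  {m: True, c: True, q: True}


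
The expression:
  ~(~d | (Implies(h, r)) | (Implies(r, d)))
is never true.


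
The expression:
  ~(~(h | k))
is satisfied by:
  {k: True, h: True}
  {k: True, h: False}
  {h: True, k: False}


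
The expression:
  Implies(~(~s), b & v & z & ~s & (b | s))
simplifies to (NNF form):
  ~s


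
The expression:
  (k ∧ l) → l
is always true.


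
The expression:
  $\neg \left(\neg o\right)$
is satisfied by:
  {o: True}


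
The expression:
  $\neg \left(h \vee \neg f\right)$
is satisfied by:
  {f: True, h: False}


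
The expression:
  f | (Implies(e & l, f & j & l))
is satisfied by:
  {f: True, l: False, e: False}
  {l: False, e: False, f: False}
  {f: True, e: True, l: False}
  {e: True, l: False, f: False}
  {f: True, l: True, e: False}
  {l: True, f: False, e: False}
  {f: True, e: True, l: True}


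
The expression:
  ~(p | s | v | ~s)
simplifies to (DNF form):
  False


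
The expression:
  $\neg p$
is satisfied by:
  {p: False}


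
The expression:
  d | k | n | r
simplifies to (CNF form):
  d | k | n | r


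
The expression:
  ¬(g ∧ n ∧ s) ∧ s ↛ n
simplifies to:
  s ∧ ¬n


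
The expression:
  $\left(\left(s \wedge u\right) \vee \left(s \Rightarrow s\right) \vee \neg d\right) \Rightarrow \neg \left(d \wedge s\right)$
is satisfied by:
  {s: False, d: False}
  {d: True, s: False}
  {s: True, d: False}


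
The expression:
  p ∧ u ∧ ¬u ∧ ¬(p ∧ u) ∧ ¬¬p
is never true.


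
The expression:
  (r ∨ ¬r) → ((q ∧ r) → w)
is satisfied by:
  {w: True, q: False, r: False}
  {w: False, q: False, r: False}
  {r: True, w: True, q: False}
  {r: True, w: False, q: False}
  {q: True, w: True, r: False}
  {q: True, w: False, r: False}
  {q: True, r: True, w: True}


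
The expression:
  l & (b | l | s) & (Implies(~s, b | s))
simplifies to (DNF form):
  (b & l) | (l & s)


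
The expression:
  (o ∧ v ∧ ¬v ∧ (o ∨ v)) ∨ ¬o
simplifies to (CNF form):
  ¬o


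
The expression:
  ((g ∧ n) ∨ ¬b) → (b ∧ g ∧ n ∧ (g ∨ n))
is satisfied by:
  {b: True}


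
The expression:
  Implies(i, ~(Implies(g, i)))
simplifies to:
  ~i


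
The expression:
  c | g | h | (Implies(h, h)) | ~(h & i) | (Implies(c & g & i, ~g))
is always true.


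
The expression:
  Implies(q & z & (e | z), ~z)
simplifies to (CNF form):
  ~q | ~z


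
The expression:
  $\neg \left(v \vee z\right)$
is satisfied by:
  {v: False, z: False}


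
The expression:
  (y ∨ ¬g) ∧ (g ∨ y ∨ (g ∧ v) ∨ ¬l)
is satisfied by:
  {y: True, l: False, g: False}
  {y: True, g: True, l: False}
  {y: True, l: True, g: False}
  {y: True, g: True, l: True}
  {g: False, l: False, y: False}


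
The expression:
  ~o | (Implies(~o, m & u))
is always true.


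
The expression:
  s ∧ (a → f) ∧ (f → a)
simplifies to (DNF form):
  (a ∧ f ∧ s) ∨ (a ∧ s ∧ ¬a) ∨ (f ∧ s ∧ ¬f) ∨ (s ∧ ¬a ∧ ¬f)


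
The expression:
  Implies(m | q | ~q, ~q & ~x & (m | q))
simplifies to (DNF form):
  m & ~q & ~x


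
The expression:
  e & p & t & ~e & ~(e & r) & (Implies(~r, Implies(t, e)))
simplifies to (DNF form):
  False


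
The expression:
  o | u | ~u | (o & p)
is always true.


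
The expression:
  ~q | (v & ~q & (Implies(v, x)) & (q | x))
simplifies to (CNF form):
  ~q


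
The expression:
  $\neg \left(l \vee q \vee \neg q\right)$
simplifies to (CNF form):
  $\text{False}$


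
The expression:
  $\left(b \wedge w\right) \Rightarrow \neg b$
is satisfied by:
  {w: False, b: False}
  {b: True, w: False}
  {w: True, b: False}


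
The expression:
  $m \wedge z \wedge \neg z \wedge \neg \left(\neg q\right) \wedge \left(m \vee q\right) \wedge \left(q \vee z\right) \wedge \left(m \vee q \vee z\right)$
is never true.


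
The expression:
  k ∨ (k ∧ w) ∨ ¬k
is always true.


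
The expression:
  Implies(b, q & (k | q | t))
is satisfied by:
  {q: True, b: False}
  {b: False, q: False}
  {b: True, q: True}


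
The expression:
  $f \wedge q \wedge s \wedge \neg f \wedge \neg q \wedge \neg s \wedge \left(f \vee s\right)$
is never true.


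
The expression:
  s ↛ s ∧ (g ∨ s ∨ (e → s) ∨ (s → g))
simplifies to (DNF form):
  False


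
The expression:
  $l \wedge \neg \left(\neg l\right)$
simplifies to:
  $l$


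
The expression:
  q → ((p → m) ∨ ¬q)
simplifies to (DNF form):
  m ∨ ¬p ∨ ¬q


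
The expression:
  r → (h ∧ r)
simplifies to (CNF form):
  h ∨ ¬r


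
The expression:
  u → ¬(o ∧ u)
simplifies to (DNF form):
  ¬o ∨ ¬u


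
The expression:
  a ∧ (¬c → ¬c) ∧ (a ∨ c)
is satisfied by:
  {a: True}


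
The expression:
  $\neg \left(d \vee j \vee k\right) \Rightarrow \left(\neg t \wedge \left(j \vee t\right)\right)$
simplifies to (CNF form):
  $d \vee j \vee k$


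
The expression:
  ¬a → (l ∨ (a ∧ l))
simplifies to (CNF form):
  a ∨ l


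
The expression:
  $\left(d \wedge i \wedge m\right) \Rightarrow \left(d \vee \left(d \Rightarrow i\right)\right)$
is always true.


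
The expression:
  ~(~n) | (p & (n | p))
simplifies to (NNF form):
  n | p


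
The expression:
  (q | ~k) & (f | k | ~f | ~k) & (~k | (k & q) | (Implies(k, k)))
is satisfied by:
  {q: True, k: False}
  {k: False, q: False}
  {k: True, q: True}


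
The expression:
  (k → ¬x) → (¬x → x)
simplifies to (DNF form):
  x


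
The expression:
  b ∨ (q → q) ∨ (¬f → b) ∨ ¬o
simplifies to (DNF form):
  True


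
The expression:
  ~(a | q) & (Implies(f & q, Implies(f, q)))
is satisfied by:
  {q: False, a: False}


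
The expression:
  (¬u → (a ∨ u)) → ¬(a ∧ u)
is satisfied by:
  {u: False, a: False}
  {a: True, u: False}
  {u: True, a: False}


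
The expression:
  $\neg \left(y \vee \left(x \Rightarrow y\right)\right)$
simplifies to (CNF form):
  $x \wedge \neg y$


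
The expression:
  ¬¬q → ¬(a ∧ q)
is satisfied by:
  {q: False, a: False}
  {a: True, q: False}
  {q: True, a: False}


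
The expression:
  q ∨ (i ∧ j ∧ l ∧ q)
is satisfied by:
  {q: True}


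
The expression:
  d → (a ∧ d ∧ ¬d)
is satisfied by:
  {d: False}


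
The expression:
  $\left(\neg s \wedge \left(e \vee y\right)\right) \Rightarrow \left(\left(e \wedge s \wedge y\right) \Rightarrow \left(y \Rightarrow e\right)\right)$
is always true.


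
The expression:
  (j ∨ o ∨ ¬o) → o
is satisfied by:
  {o: True}


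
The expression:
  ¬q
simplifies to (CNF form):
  ¬q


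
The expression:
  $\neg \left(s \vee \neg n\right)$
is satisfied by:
  {n: True, s: False}


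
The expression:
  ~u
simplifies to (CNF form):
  ~u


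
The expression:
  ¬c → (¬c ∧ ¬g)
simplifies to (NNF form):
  c ∨ ¬g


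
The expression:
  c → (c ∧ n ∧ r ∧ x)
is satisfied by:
  {x: True, r: True, n: True, c: False}
  {x: True, r: True, n: False, c: False}
  {x: True, n: True, r: False, c: False}
  {x: True, n: False, r: False, c: False}
  {r: True, n: True, x: False, c: False}
  {r: True, x: False, n: False, c: False}
  {r: False, n: True, x: False, c: False}
  {r: False, x: False, n: False, c: False}
  {x: True, c: True, r: True, n: True}


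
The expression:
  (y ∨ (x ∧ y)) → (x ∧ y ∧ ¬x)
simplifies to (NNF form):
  ¬y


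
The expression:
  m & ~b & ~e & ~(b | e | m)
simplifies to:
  False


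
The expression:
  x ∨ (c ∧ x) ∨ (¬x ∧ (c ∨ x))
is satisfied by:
  {x: True, c: True}
  {x: True, c: False}
  {c: True, x: False}


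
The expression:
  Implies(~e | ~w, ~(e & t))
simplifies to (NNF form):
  w | ~e | ~t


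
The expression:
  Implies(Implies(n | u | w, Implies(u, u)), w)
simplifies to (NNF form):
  w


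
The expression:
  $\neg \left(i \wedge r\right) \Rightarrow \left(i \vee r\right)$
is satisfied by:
  {i: True, r: True}
  {i: True, r: False}
  {r: True, i: False}


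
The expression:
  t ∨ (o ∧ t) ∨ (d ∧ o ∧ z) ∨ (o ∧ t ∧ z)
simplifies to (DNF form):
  t ∨ (d ∧ o ∧ z)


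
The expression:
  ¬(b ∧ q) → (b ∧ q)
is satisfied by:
  {b: True, q: True}


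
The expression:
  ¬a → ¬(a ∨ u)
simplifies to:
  a ∨ ¬u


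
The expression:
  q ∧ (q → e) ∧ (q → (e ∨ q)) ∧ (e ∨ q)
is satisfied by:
  {e: True, q: True}
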